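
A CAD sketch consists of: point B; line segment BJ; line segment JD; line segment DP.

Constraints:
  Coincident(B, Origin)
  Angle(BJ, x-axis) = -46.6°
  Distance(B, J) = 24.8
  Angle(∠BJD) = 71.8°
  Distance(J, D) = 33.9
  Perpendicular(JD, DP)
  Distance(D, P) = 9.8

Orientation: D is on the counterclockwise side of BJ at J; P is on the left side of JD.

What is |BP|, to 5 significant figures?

29.553

B is at the origin; BJ runs at -46.6° with length 24.8, so J = 24.8·(cos -46.6°, sin -46.6°) = (17.040, -18.019). ∠BJD = 71.8°, so JD runs at -46.6° + (180° − 71.8°) = 61.600° from the x-axis; with |JD| = 33.9, D = J + 33.9·(cos 61.600°, sin 61.600°) = (33.163, 11.801). JD ⟂ DP; with |DP| = 9.8 on the left of JD, P = D + 9.8·(-0.87965, 0.47562) = (24.543, 16.462). Then |BP| = |P − B| = 29.553.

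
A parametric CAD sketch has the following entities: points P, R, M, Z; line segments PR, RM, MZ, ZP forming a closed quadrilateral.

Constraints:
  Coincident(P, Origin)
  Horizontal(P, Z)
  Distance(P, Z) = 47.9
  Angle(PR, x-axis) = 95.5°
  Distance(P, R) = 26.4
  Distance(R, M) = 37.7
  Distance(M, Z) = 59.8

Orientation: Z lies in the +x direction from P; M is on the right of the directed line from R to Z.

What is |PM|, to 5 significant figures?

15.165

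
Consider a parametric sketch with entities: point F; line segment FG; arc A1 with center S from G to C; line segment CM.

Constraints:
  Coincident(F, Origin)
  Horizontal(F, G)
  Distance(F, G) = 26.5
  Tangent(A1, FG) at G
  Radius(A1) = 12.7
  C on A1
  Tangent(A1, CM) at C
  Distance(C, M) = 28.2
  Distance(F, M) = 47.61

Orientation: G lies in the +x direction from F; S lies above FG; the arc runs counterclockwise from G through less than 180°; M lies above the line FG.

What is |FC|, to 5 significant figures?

41.951

F is at the origin; FG is horizontal with |FG| = 26.5 and G on the +x side, so G = (26.500, 0.0000). Since A1 is tangent to FG there, SG ⟂ FG, so S = G + (0, 12.7) = (26.500, 12.700). Since SC ⟂ CM (tangency), |SM| = √(12.7² + 28.2²) = 30.928 regardless of where C sits on A1. So M lies on both circle(F, 47.61) and circle(S, 30.928); the above-FG intersection is M = (20.397, 43.020). C is the foot of the tangent from M: C = (36.823, 20.098).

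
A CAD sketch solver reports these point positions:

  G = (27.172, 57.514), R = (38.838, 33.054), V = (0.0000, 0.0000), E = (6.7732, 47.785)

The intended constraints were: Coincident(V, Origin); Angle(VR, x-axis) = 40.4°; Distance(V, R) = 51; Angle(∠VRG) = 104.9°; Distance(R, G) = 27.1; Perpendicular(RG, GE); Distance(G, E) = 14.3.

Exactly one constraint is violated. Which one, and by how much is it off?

Distance(G, E) = 14.3 — off by 8.30.

V = (0.00, 0.00) ✓; VR at 40.40° ✓; |VR| = 51.00 ✓; ∠VRG = 104.9° ✓; |RG| = 27.10 ✓; ∠(RG, GE) = 90.00° ✓; |GE| = 22.60 ✗.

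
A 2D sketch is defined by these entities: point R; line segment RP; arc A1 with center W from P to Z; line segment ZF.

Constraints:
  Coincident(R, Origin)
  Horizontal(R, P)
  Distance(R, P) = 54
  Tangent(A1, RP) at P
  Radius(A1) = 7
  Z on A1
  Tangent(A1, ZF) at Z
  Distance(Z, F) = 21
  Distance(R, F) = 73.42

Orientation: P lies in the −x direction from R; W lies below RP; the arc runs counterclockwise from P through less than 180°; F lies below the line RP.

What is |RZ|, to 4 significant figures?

60.32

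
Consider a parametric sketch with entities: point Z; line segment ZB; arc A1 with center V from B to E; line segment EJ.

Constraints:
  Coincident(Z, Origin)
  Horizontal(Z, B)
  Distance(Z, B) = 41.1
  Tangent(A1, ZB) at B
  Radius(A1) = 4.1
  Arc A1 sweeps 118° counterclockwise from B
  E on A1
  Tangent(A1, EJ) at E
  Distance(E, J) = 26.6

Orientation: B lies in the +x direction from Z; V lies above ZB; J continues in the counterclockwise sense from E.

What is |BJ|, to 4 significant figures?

30.81

Z is at the origin; ZB is horizontal with |ZB| = 41.1 and B on the +x side, so B = (41.10, 0.000). Since A1 is tangent to ZB there, VB ⟂ ZB, so V = B + (0, 4.1) = (41.10, 4.100). On A1, B sits at bearing -90° from V; a 118° counterclockwise sweep puts E at bearing 28°, so E = V + 4.1·(cos 28°, sin 28°) = (44.72, 6.025). Tangency of A1 to EJ means the radius VE is perpendicular to EJ, so EJ runs along (−sin 28°, cos 28°); with |EJ| = 26.6, J = (32.23, 29.51). Then |BJ| = |J − B| = 30.81.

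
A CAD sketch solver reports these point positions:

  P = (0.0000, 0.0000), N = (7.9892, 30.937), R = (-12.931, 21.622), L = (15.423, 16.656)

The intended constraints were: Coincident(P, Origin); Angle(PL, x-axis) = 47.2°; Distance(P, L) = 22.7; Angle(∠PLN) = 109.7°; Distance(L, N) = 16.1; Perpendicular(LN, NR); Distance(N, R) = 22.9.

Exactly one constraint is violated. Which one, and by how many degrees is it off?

Perpendicular(LN, NR) — off by 3.50°.

P = (0.00, 0.00) ✓; PL at 47.20° ✓; |PL| = 22.70 ✓; ∠PLN = 109.7° ✓; |LN| = 16.10 ✓; ∠(LN, NR) = 86.50° ✗; |NR| = 22.90 ✓.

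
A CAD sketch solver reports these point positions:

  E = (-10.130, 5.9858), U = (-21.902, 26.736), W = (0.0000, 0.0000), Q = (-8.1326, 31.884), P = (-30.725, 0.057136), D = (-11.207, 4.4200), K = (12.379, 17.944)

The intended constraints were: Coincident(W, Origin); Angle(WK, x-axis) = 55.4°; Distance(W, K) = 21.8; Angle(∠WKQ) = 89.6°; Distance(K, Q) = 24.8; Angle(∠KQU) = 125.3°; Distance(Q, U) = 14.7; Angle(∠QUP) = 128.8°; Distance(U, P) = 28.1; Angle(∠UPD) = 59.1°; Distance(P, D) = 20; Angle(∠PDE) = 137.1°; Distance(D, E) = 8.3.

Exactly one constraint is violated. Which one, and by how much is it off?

Distance(D, E) = 8.3 — off by 6.40.

W = (0.00, 0.00) ✓; WK at 55.40° ✓; |WK| = 21.80 ✓; ∠WKQ = 89.60° ✓; |KQ| = 24.80 ✓; ∠KQU = 125.3° ✓; |QU| = 14.70 ✓; ∠QUP = 128.8° ✓; |UP| = 28.10 ✓; ∠UPD = 59.10° ✓; |PD| = 20.00 ✓; ∠PDE = 137.1° ✓; |DE| = 1.900 ✗.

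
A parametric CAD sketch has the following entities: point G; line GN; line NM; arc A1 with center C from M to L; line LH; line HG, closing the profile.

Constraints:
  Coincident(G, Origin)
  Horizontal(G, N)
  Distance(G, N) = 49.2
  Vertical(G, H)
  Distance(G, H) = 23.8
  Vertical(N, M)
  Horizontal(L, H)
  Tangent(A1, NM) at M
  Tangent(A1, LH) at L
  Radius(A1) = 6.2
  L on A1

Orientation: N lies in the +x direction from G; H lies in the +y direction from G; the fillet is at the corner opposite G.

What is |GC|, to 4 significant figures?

46.46

G is at the origin; G and N share the same y with |GN| = 49.2 and N on the +x side, so N = (49.20, 0.000). G and H share the same x with |GH| = 23.8 and H on the +y side, so H = (0.000, 23.80). The virtual corner opposite G is at (49.20, 23.80). A1 meets NM tangentially, so CM is at right angles to NM and tangency of A1 to LH means the radius CL is perpendicular to LH, with radius 6.2, so the center C sits 6.2 in from both sides at C = (43.00, 17.60). Then |GC| = |C − G| = 46.46.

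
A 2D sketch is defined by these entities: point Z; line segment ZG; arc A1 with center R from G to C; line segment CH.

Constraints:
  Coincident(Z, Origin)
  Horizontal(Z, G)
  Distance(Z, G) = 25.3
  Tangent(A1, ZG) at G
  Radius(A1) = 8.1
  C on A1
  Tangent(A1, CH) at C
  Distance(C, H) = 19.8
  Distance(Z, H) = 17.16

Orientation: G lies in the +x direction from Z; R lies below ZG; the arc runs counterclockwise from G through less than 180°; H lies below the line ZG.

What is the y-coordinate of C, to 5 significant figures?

-2.3363

Z is at the origin; Z and G share the same y with |ZG| = 25.3 and G on the +x side, so G = (25.300, 0.0000). A1 meets ZG tangentially, so RG is at right angles to ZG, so R = G + (0, -8.1) = (25.300, -8.1000). Since RC ⟂ CH (tangency), |RH| = √(8.1² + 19.8²) = 21.393 regardless of where C sits on A1. So H lies on both circle(Z, 17.16) and circle(R, 21.393); the below-ZG intersection is H = (5.5197, -16.248). C is the foot of the tangent from H: C = (19.609, -2.3363).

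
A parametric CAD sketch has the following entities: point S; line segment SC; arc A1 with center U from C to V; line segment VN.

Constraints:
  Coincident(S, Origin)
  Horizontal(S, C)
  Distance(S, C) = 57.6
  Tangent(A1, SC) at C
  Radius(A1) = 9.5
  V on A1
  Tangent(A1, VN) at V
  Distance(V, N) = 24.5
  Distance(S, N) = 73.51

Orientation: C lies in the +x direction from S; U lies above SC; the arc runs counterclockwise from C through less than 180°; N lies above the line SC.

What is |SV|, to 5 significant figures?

67.858

Checks: |UV| = 9.500 ✓; ∠(UV, VN) = 90.00° ✓; |VN| = 24.50 ✓; |SN| = 73.51 ✓.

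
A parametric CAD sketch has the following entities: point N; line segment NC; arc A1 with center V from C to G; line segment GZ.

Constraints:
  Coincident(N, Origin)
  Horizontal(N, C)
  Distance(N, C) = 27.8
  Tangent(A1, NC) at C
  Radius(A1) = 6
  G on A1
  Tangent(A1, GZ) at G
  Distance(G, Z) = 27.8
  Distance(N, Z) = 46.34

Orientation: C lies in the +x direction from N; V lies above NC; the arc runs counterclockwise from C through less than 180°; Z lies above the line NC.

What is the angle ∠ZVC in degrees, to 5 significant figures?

173.06°

N is at the origin; N and C share the same y with |NC| = 27.8 and C on the +x side, so C = (27.800, 0.0000). The tangent condition forces VC to be normal to NC, so V = C + (0, 6) = (27.800, 6.0000). Since VG ⟂ GZ (tangency), |VZ| = √(6.0² + 27.8²) = 28.440 regardless of where G sits on A1. So Z lies on both circle(N, 46.34) and circle(V, 28.440); the above-NC intersection is Z = (31.234, 34.232). G is the foot of the tangent from Z: G = (33.775, 6.5484).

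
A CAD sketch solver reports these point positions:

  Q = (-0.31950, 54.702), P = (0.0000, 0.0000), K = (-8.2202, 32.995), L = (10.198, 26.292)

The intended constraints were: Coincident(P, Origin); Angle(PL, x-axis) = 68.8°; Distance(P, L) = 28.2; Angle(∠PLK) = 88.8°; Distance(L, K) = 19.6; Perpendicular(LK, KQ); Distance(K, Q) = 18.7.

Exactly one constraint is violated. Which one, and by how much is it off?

Distance(K, Q) = 18.7 — off by 4.40.

P = (0.00, 0.00) ✓; PL at 68.80° ✓; |PL| = 28.20 ✓; ∠PLK = 88.80° ✓; |LK| = 19.60 ✓; ∠(LK, KQ) = 90.00° ✓; |KQ| = 23.10 ✗.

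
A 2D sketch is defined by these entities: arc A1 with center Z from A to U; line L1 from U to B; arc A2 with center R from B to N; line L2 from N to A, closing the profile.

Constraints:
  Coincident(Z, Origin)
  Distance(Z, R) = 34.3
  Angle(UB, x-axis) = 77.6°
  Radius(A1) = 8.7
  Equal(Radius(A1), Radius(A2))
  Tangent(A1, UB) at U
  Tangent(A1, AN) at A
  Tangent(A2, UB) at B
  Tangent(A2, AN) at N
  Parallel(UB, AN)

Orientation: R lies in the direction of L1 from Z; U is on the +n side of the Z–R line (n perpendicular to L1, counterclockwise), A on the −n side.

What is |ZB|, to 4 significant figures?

35.39

Tangency of A1 to both parallel lines with radius 8.7 puts U and A at Z ± 8.7·n: U = (-8.497, 1.868), A = (8.497, -1.868). Equal radii place B and N the same way about R: B = R + 8.7·n = (-1.132, 35.37), N = R − 8.7·n = (15.86, 31.63). Then |ZB| = |B − Z| = 35.39.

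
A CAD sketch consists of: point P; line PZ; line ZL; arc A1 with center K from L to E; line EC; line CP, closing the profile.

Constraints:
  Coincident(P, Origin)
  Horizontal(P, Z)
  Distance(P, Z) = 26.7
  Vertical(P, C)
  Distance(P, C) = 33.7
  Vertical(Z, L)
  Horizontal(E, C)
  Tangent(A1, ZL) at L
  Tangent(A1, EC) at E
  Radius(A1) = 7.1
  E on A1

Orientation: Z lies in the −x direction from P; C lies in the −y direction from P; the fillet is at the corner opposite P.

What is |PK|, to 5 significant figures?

33.041

P and C share the same x with |PC| = 33.7 and C on the −y side, so C = (0.0000, -33.700). The virtual corner opposite P is at (-26.700, -33.700). Tangency of A1 to ZL means the radius KL is perpendicular to ZL and tangency of A1 to EC means the radius KE is perpendicular to EC, with radius 7.1, so the center K sits 7.1 in from both sides at K = (-19.600, -26.600). Then |PK| = |K − P| = 33.041.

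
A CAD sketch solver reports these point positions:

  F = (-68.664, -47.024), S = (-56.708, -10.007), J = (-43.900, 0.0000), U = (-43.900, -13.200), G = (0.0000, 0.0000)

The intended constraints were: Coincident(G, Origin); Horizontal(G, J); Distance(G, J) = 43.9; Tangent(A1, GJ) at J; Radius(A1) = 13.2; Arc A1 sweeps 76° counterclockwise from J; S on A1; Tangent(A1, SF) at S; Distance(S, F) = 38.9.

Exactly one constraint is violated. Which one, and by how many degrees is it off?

Tangent(A1, SF) at S — off by 3.90°.

G = (0.00, 0.00) ✓; G.y = 0.00, J.y = 0.00 ✓; |GJ| = 43.90 ✓; ∠(UJ, JG) = 90.00° ✓; |UJ| = 13.20 ✓; bearing(U→S) − bearing(U→J) = 76.00° ✓; |US| = 13.20 ✓; ∠(US, SF) = 93.90° ✗; |SF| = 38.90 ✓.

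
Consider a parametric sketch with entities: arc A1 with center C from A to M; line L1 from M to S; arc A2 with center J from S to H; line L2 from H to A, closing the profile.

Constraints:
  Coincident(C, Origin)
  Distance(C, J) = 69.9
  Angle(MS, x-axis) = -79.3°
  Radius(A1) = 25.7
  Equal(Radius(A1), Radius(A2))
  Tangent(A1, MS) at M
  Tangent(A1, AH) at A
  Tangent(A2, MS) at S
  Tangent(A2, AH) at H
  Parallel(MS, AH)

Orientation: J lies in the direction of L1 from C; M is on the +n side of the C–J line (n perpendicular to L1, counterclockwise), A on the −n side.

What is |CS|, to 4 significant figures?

74.47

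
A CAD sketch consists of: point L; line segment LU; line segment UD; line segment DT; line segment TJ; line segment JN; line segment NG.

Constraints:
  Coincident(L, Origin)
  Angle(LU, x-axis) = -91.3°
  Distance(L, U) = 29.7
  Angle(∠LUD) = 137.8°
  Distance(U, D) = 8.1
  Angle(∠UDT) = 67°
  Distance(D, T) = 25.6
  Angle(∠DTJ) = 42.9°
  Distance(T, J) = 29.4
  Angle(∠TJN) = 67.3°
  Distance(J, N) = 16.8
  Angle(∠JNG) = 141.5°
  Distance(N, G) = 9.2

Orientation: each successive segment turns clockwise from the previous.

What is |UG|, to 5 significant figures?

12.113

∠TJN = 67.3° gives JN at -136.30° from the x-axis; with |JN| = 16.8, N = (-1.6622, -35.468). ∠JNG = 141.5° gives NG at -174.80° from the x-axis; with |NG| = 9.2, G = (-10.824, -36.302). Then |UG| = |G − U| = 12.113.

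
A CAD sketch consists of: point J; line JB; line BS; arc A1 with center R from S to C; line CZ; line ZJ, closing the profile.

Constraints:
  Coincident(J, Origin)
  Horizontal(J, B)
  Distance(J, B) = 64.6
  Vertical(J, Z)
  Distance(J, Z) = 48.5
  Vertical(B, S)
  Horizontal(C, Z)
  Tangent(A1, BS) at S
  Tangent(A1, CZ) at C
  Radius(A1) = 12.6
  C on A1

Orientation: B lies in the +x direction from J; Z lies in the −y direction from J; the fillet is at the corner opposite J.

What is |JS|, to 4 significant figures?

73.91

J is at the origin; JB is horizontal with |JB| = 64.6 and B on the +x side, so B = (64.60, 0.000). JZ is vertical with |JZ| = 48.5 and Z on the −y side, so Z = (0.000, -48.50). The virtual corner opposite J is at (64.60, -48.50). Since A1 is tangent to BS there, RS ⟂ BS and since A1 is tangent to CZ there, RC ⟂ CZ, with radius 12.6, so the center R sits 12.6 in from both sides at R = (52.00, -35.90). That places the tangent points at S = (64.60, -35.90) on BS and C = (52.00, -48.50) on CZ. Then |JS| = |S − J| = 73.91.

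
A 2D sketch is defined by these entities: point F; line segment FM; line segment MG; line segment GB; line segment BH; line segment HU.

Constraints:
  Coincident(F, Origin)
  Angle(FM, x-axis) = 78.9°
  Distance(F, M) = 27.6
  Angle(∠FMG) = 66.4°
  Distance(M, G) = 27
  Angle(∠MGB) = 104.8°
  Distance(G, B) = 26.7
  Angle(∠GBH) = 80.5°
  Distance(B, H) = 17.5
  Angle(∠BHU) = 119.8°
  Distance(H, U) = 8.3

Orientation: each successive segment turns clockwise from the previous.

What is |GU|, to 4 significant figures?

25.74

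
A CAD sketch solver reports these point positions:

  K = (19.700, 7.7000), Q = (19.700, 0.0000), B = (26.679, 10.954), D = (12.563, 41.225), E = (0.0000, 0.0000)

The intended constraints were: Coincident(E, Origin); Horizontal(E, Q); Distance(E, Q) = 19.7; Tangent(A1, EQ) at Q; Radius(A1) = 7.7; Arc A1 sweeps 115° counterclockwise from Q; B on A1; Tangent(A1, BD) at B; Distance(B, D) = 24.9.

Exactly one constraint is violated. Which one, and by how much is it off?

Distance(B, D) = 24.9 — off by 8.50.

E = (0.00, 0.00) ✓; E.y = 0.00, Q.y = 0.00 ✓; |EQ| = 19.70 ✓; ∠(KQ, QE) = 90.00° ✓; |KQ| = 7.700 ✓; bearing(K→B) − bearing(K→Q) = 115.0° ✓; |KB| = 7.700 ✓; ∠(KB, BD) = 90.00° ✓; |BD| = 33.40 ✗.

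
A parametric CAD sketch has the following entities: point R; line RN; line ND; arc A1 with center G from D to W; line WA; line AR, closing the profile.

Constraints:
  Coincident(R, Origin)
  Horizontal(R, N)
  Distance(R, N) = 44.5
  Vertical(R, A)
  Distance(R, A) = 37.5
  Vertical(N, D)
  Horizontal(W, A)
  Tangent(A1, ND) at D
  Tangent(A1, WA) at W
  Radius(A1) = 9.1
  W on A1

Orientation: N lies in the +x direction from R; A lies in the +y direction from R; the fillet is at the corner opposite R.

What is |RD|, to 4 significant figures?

52.79

R is at the origin; R and N share the same y with |RN| = 44.5 and N on the +x side, so N = (44.50, 0.000). RA is vertical with |RA| = 37.5 and A on the +y side, so A = (0.000, 37.50). The virtual corner opposite R is at (44.50, 37.50). Since A1 is tangent to ND there, GD ⟂ ND and A1 meets WA tangentially, so GW is at right angles to WA, with radius 9.1, so the center G sits 9.1 in from both sides at G = (35.40, 28.40). That places the tangent points at D = (44.50, 28.40) on ND and W = (35.40, 37.50) on WA. Then |RD| = |D − R| = 52.79.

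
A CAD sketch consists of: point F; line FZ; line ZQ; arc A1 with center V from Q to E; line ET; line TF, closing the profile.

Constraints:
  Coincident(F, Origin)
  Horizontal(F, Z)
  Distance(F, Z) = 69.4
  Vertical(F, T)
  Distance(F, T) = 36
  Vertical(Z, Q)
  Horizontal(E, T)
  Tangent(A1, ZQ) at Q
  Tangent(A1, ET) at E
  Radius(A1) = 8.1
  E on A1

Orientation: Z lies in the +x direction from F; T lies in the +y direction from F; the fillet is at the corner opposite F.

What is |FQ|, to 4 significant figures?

74.80

The virtual corner opposite F is at (69.40, 36.00). The tangent condition forces VQ to be normal to ZQ and tangency of A1 to ET means the radius VE is perpendicular to ET, with radius 8.1, so the center V sits 8.1 in from both sides at V = (61.30, 27.90). That places the tangent points at Q = (69.40, 27.90) on ZQ and E = (61.30, 36.00) on ET. Then |FQ| = |Q − F| = 74.80.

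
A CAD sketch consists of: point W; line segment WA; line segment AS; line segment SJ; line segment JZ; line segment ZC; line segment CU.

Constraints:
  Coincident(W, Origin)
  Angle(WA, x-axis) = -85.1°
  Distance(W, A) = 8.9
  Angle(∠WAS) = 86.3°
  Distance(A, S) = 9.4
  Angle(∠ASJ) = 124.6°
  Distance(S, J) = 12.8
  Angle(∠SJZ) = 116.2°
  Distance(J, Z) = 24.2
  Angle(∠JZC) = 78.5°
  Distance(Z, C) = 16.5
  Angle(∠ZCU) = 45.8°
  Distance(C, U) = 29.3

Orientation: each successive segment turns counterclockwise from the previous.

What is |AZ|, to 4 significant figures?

32.03

W is at the origin; WA runs at -85.1° with length 8.9, so A = (0.7602, -8.867). ∠WAS = 86.3° gives AS at 8.600° from the x-axis; with |AS| = 9.4, S = (10.05, -7.462). ∠ASJ = 124.6° gives SJ at 64.00° from the x-axis; with |SJ| = 12.8, J = (15.67, 4.043). ∠SJZ = 116.2° gives JZ at 127.8° from the x-axis; with |JZ| = 24.2, Z = (0.8333, 23.16). Then |AZ| = |Z − A| = 32.03.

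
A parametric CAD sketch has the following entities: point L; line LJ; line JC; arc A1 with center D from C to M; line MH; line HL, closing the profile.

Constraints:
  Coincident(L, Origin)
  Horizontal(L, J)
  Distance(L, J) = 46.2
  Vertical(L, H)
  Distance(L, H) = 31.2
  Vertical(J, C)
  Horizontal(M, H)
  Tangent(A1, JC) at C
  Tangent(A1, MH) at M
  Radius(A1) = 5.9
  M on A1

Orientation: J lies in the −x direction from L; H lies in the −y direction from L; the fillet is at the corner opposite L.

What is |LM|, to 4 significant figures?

50.97

L is at the origin; LJ is horizontal with |LJ| = 46.2 and J on the −x side, so J = (-46.20, 0.000). LH is vertical with |LH| = 31.2 and H on the −y side, so H = (0.000, -31.20). The virtual corner opposite L is at (-46.20, -31.20). A1 meets JC tangentially, so DC is at right angles to JC and A1 meets MH tangentially, so DM is at right angles to MH, with radius 5.9, so the center D sits 5.9 in from both sides at D = (-40.30, -25.30). That places the tangent points at C = (-46.20, -25.30) on JC and M = (-40.30, -31.20) on MH. Then |LM| = |M − L| = 50.97.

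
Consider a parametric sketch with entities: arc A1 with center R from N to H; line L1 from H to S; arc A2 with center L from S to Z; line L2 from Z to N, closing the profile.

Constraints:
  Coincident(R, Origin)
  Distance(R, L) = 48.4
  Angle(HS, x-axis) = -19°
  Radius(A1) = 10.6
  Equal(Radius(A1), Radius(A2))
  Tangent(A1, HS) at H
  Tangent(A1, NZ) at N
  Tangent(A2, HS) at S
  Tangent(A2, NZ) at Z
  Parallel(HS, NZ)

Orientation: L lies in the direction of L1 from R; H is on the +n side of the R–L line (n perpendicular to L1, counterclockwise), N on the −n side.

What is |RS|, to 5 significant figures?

49.547

The slot axis is L1's direction at -19.0°, so u = (cos -19.0°, sin -19.0°) = (0.94552, -0.32557) and n = (−sin -19.0°, cos -19.0°) = (0.32557, 0.94552). R is at the origin and L lies 48.4 along u from R, so L = 48.4·u = (45.763, -15.757). Tangency of A1 to both parallel lines with radius 10.6 puts H and N at R ± 10.6·n: H = (3.4510, 10.022), N = (-3.4510, -10.022). Equal radii place S and Z the same way about L: S = L + 10.6·n = (49.214, -5.7350), Z = L − 10.6·n = (42.312, -25.780). Then |RS| = |S − R| = 49.547.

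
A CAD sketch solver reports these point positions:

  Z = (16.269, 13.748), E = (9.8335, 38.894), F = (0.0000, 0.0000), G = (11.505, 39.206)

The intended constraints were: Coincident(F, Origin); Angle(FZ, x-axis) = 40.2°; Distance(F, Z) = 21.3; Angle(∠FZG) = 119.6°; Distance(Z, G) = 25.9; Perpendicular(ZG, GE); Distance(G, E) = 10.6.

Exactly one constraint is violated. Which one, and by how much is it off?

Distance(G, E) = 10.6 — off by 8.90.

F = (0.00, 0.00) ✓; FZ at 40.20° ✓; |FZ| = 21.30 ✓; ∠FZG = 119.6° ✓; |ZG| = 25.90 ✓; ∠(ZG, GE) = 89.97° ✓; |GE| = 1.700 ✗.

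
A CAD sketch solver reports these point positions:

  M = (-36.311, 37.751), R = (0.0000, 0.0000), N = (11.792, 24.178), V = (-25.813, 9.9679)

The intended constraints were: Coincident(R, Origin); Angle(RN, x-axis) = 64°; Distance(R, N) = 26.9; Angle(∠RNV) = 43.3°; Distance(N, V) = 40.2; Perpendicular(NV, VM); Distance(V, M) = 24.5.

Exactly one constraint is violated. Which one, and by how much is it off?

Distance(V, M) = 24.5 — off by 5.20.

R = (0.00, 0.00) ✓; RN at 64.00° ✓; |RN| = 26.90 ✓; ∠RNV = 43.30° ✓; |NV| = 40.20 ✓; ∠(NV, VM) = 90.00° ✓; |VM| = 29.70 ✗.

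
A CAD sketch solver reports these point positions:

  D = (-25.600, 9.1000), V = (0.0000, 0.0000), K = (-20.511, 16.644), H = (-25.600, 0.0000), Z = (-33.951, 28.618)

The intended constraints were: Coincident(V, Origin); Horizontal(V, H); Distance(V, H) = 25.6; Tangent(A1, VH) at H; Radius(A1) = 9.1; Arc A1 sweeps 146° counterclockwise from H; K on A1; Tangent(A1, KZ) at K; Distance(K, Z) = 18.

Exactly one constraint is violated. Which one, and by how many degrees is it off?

Tangent(A1, KZ) at K — off by 7.70°.

V = (0.00, 0.00) ✓; V.y = 0.00, H.y = 0.00 ✓; |VH| = 25.60 ✓; ∠(DH, HV) = 90.00° ✓; |DH| = 9.100 ✓; bearing(D→K) − bearing(D→H) = 146.0° ✓; |DK| = 9.100 ✓; ∠(DK, KZ) = 97.70° ✗; |KZ| = 18.00 ✓.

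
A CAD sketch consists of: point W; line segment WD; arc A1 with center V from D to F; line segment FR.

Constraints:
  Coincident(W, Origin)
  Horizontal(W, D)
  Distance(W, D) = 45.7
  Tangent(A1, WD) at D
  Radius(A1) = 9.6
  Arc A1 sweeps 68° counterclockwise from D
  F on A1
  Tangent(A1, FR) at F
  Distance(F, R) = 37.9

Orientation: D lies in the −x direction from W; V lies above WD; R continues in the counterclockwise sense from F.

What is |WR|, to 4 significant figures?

46.94

On A1, D sits at bearing -90° from V; a 68° counterclockwise sweep puts F at bearing -22°, so F = V + 9.6·(cos -22°, sin -22°) = (-36.80, 6.004). A1 meets FR tangentially, so VF is at right angles to FR, so FR runs along (−sin -22°, cos -22°); with |FR| = 37.9, R = (-22.60, 41.14). Then |WR| = |R − W| = 46.94.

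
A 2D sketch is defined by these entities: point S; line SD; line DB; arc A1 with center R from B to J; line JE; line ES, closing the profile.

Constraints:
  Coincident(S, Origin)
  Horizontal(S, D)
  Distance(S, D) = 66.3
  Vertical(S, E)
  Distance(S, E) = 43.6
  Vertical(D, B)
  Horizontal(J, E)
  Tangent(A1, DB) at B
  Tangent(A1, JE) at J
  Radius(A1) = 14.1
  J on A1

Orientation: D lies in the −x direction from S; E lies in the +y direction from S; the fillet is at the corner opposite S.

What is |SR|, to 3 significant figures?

60.0

SE is vertical with |SE| = 43.6 and E on the +y side, so E = (0.00, 43.6). The virtual corner opposite S is at (-66.3, 43.6). Since A1 is tangent to DB there, RB ⟂ DB and the tangent condition forces RJ to be normal to JE, with radius 14.1, so the center R sits 14.1 in from both sides at R = (-52.2, 29.5). Then |SR| = |R − S| = 60.0.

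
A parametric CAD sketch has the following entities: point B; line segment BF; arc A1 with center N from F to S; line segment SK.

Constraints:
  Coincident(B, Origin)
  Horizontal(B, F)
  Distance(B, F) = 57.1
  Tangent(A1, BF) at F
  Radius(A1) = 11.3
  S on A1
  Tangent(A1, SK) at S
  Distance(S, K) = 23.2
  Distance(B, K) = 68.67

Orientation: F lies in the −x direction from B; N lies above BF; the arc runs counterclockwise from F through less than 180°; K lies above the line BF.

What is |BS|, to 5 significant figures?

49.890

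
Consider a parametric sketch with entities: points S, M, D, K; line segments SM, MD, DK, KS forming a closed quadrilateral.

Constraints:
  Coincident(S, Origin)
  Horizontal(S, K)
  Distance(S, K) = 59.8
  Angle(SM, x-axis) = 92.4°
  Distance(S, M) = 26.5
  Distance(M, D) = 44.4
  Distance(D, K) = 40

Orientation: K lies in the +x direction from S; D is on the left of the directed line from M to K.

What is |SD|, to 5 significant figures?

55.490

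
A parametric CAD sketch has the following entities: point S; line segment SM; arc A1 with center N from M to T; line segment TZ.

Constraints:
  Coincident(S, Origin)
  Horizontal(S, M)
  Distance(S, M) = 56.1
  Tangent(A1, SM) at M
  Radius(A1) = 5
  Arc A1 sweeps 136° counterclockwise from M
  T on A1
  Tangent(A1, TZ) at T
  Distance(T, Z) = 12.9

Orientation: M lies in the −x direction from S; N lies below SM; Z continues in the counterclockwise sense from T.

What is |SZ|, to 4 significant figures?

53.27

S is at the origin; SM is horizontal with |SM| = 56.1 and M on the −x side, so M = (-56.10, 0.000). Tangency of A1 to SM means the radius NM is perpendicular to SM, so N = M + (0, -5) = (-56.10, -5.000). On A1, M sits at bearing 90° from N; a 136° counterclockwise sweep puts T at bearing 226°, so T = N + 5.0·(cos 226°, sin 226°) = (-59.57, -8.597). A1 meets TZ tangentially, so NT is at right angles to TZ, so TZ runs along (−sin 226°, cos 226°); with |TZ| = 12.9, Z = (-50.29, -17.56). Then |SZ| = |Z − S| = 53.27.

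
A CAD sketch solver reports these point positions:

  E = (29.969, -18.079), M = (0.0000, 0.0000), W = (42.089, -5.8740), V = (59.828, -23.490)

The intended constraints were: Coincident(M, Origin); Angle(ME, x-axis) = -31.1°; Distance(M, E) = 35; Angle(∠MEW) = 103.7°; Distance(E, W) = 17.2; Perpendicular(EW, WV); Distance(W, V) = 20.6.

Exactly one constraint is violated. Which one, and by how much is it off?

Distance(W, V) = 20.6 — off by 4.40.

M = (0.00, 0.00) ✓; ME at -31.10° ✓; |ME| = 35.00 ✓; ∠MEW = 103.7° ✓; |EW| = 17.20 ✓; ∠(EW, WV) = 90.00° ✓; |WV| = 25.00 ✗.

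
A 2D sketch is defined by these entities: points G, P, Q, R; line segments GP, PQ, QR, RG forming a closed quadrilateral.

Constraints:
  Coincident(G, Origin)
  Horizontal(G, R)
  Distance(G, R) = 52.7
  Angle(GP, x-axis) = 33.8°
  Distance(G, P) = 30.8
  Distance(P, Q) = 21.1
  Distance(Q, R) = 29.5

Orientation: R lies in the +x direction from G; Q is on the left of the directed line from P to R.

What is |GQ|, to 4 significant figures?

51.89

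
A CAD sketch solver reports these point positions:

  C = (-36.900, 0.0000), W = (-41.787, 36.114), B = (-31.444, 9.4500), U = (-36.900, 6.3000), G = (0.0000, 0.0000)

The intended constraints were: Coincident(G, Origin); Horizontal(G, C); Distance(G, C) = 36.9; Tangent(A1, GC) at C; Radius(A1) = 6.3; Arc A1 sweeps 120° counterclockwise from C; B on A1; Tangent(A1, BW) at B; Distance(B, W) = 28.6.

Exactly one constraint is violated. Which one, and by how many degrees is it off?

Tangent(A1, BW) at B — off by 8.80°.

G = (0.00, 0.00) ✓; G.y = 0.00, C.y = 0.00 ✓; |GC| = 36.90 ✓; ∠(UC, CG) = 90.00° ✓; |UC| = 6.300 ✓; bearing(U→B) − bearing(U→C) = 120.0° ✓; |UB| = 6.300 ✓; ∠(UB, BW) = 98.80° ✗; |BW| = 28.60 ✓.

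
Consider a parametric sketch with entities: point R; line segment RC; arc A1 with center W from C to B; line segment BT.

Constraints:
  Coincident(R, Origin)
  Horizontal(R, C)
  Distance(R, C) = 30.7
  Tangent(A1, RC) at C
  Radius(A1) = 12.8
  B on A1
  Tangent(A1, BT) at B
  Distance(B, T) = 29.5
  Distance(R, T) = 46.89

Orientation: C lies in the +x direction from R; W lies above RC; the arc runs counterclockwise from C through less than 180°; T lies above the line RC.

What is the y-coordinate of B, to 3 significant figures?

21.8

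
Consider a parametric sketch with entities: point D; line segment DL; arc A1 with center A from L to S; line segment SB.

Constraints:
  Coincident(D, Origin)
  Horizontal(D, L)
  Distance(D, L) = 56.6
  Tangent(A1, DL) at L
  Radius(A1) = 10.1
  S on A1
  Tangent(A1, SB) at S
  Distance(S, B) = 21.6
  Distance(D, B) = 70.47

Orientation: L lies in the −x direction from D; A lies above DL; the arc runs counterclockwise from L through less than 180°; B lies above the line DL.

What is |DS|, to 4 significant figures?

51.37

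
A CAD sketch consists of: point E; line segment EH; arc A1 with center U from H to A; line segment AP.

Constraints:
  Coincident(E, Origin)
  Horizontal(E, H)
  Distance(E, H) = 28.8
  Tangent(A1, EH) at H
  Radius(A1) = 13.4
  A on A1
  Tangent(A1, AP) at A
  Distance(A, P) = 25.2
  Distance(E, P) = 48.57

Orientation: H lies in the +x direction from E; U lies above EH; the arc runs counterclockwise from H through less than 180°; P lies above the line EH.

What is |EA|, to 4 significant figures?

45.00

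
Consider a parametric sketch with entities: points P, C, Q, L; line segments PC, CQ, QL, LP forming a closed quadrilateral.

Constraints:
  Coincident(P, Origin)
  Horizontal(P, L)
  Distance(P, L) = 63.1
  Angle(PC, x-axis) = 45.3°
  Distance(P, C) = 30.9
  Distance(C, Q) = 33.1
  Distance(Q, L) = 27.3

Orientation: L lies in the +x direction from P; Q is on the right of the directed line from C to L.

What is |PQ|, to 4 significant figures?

37.60

P is at the origin; P and L share the same y with |PL| = 63.1 and L in +x, so L = (63.1, 0). PC runs at 45.3° with |PC| = 30.9, so C = (21.73, 21.96). Q is determined by |CQ| = 33.1 and |QL| = 27.3 together: it lies at the intersection of circle(C, 33.1) and circle(L, 27.3). With |CL| = 46.83, the foot of the radical line on CL is 27.16 from C and the perpendicular offset is √(33.1² − 27.16²) = 18.92. Taking the right-of-CL solution: Q = (36.85, -7.486).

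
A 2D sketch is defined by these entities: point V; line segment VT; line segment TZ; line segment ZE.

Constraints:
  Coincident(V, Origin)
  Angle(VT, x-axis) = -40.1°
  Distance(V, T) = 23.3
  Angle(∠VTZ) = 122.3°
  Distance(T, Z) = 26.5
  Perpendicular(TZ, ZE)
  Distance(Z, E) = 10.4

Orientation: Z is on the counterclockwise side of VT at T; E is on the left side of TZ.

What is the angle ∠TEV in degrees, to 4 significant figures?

34.85°

V is at the origin; VT runs at -40.1° with length 23.3, so T = 23.3·(cos -40.1°, sin -40.1°) = (17.82, -15.01). ∠VTZ = 122.3°, so TZ runs at -40.1° + (180° − 122.3°) = 17.60° from the x-axis; with |TZ| = 26.5, Z = T + 26.5·(cos 17.60°, sin 17.60°) = (43.08, -6.995). TZ is perpendicular to ZE; with |ZE| = 10.4 on the left of TZ, E = Z + 10.4·(-0.3024, 0.9532) = (39.94, 2.918). Then cos ∠TEV = ET·EV / (|ET||EV|), giving 34.85°.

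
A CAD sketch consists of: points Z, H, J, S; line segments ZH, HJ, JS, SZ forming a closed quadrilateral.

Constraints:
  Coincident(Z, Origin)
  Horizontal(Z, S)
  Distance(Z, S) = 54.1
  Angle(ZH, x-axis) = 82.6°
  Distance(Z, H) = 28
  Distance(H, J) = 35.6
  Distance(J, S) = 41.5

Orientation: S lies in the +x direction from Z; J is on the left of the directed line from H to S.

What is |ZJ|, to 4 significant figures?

53.59

Z is at the origin; ZS is horizontal with |ZS| = 54.1 and S in +x, so S = (54.1, 0). ZH runs at 82.6° with |ZH| = 28.0, so H = (3.606, 27.77). J is determined by |HJ| = 35.6 and |JS| = 41.5 together: it lies at the intersection of circle(H, 35.6) and circle(S, 41.5). With |HS| = 57.62, the foot of the radical line on HS is 24.87 from H and the perpendicular offset is √(35.6² − 24.87²) = 25.48. Taking the left-of-HS solution: J = (37.67, 38.11).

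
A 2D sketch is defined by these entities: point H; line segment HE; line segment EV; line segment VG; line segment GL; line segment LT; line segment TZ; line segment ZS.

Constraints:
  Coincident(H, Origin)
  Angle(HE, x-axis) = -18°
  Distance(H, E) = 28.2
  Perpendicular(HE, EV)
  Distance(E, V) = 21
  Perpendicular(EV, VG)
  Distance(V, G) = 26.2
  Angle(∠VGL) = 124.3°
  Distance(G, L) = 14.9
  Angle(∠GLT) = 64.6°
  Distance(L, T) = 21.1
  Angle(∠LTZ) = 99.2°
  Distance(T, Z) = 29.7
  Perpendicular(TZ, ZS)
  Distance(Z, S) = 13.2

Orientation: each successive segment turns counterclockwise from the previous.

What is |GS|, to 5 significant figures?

19.084

H is at the origin; HE runs at -18.0° with length 28.2, so E = (26.820, -8.7143). HE is perpendicular to EV, so EV runs at 72.000°; with |EV| = 21.0, V = (33.309, 11.258). EV is perpendicular to VG, so VG runs at 162.00°; with |VG| = 26.2, G = (8.3915, 19.354). ∠VGL = 124.3° gives GL at -142.30° from the x-axis; with |GL| = 14.9, L = (-3.3978, 10.242). ∠GLT = 64.6° gives LT at -26.900° from the x-axis; with |LT| = 21.1, T = (15.419, 0.69603). ∠LTZ = 99.2° gives TZ at 53.900° from the x-axis; with |TZ| = 29.7, Z = (32.918, 24.693). The perpendicularity gives ZS at right angles to TZ, so ZS runs at 143.90°; with |ZS| = 13.2, S = (22.253, 32.471). Then |GS| = |S − G| = 19.084.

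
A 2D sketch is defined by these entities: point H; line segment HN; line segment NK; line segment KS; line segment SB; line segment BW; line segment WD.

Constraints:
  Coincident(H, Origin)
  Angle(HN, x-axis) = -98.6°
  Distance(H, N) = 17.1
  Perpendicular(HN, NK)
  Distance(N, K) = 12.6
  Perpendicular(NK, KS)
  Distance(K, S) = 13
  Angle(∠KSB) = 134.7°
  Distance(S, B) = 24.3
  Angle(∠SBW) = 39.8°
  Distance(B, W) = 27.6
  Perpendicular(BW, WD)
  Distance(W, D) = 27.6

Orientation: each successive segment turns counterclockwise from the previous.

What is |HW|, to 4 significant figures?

14.62

H is at the origin; HN runs at -98.6° with length 17.1, so N = (-2.557, -16.91). HN ⟂ NK, so NK runs at -8.600°; with |NK| = 12.6, K = (9.901, -18.79). NK ⟂ KS, so KS runs at 81.40°; with |KS| = 13.0, S = (11.85, -5.938). ∠KSB = 134.7° gives SB at 126.7° from the x-axis; with |SB| = 24.3, B = (-2.677, 13.55). ∠SBW = 39.8° gives BW at -93.10° from the x-axis; with |BW| = 27.6, W = (-4.170, -14.01). Then |HW| = |W − H| = 14.62.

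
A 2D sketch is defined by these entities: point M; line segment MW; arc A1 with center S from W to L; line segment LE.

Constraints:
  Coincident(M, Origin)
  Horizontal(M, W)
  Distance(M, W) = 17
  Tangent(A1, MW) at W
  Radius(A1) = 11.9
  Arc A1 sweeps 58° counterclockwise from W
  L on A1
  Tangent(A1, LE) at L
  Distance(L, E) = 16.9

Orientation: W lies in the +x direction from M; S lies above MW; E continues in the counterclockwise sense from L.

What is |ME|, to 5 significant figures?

41.188

M is at the origin; M and W share the same y with |MW| = 17.0 and W on the +x side, so W = (17.000, 0.0000). A1 meets MW tangentially, so SW is at right angles to MW, so S = W + (0, 11.9) = (17.000, 11.900). On A1, W sits at bearing -90° from S; a 58° counterclockwise sweep puts L at bearing -32°, so L = S + 11.9·(cos -32°, sin -32°) = (27.092, 5.5940). A1 meets LE tangentially, so SL is at right angles to LE, so LE runs along (−sin -32°, cos -32°); with |LE| = 16.9, E = (36.047, 19.926). Then |ME| = |E − M| = 41.188.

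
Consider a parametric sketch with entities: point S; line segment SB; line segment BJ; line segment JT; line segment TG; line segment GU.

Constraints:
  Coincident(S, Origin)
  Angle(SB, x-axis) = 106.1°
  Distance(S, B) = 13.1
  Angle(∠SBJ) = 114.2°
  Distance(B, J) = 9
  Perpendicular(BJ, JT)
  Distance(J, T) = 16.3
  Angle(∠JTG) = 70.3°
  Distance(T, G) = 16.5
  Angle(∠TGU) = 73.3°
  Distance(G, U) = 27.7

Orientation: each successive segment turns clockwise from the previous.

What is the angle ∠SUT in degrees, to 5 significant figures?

31.157°

S is at the origin; SB runs at 106.1° with length 13.1, so B = (-3.6328, 12.586). ∠SBJ = 114.2° gives BJ at 40.300° from the x-axis; with |BJ| = 9.0, J = (3.2312, 18.407). BJ ⟂ JT, so JT runs at -49.700°; with |JT| = 16.3, T = (13.774, 5.9758). ∠JTG = 70.3° gives TG at -159.40° from the x-axis; with |TG| = 16.5, G = (-1.6711, 0.17043). ∠TGU = 73.3° gives GU at 93.900° from the x-axis; with |GU| = 27.7, U = (-3.5551, 27.806). Then cos ∠SUT = US·UT / (|US||UT|), giving 31.157°.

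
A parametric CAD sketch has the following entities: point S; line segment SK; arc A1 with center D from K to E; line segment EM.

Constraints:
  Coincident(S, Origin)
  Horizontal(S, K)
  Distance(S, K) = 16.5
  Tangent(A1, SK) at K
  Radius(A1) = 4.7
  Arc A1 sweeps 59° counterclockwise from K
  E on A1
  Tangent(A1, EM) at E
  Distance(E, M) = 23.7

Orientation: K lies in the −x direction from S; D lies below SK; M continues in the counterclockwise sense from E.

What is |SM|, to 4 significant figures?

39.78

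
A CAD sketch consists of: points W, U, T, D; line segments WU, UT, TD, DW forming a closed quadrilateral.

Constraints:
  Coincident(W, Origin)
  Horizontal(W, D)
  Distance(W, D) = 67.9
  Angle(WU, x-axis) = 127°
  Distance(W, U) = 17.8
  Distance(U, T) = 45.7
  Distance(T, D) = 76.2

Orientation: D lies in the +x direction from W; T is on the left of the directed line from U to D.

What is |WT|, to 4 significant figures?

54.75

Checks: |UT| = 45.70 ✓; |TD| = 76.20 ✓.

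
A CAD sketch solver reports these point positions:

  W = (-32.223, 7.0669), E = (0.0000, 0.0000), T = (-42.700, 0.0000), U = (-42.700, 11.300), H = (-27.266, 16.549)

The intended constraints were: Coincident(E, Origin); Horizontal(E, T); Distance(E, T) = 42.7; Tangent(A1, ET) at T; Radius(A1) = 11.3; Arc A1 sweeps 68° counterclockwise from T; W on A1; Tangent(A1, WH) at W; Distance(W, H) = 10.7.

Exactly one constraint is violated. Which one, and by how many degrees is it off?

Tangent(A1, WH) at W — off by 5.60°.

E = (0.00, 0.00) ✓; E.y = 0.00, T.y = 0.00 ✓; |ET| = 42.70 ✓; ∠(UT, TE) = 90.00° ✓; |UT| = 11.30 ✓; bearing(U→W) − bearing(U→T) = 68.00° ✓; |UW| = 11.30 ✓; ∠(UW, WH) = 95.60° ✗; |WH| = 10.70 ✓.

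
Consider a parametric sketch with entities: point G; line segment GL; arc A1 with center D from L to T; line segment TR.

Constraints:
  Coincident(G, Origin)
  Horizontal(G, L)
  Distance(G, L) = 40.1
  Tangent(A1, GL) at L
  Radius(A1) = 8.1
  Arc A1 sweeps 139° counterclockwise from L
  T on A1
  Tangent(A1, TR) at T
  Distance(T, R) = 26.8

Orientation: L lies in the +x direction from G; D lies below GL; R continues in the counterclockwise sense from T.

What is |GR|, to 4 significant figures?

63.54

On A1, L sits at bearing 90° from D; a 139° counterclockwise sweep puts T at bearing 229°, so T = D + 8.1·(cos 229°, sin 229°) = (34.79, -14.21). The tangent condition forces DT to be normal to TR, so TR runs along (−sin 229°, cos 229°); with |TR| = 26.8, R = (55.01, -31.80). Then |GR| = |R − G| = 63.54.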